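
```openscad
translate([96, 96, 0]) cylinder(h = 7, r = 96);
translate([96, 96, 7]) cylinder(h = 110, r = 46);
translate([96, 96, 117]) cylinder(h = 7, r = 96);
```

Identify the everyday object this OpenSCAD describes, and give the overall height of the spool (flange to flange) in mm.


A spool. The overall height is 124 mm.

Three coaxial cylinders, large–small–large — a spool. Two 7 mm flanges and a 110 mm core give 7 + 110 + 7 = 124 mm.


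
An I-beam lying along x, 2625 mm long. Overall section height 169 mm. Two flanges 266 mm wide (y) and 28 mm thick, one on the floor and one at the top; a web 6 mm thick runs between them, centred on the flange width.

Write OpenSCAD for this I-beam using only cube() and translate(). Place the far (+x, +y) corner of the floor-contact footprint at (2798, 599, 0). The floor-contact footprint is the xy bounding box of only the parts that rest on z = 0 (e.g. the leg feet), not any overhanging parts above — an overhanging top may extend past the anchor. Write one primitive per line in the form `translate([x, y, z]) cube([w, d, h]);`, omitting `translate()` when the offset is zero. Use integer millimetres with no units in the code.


translate([173, 333, 0]) cube([2625, 266, 28]);
translate([173, 463, 28]) cube([2625, 6, 113]);
translate([173, 333, 141]) cube([2625, 266, 28]);


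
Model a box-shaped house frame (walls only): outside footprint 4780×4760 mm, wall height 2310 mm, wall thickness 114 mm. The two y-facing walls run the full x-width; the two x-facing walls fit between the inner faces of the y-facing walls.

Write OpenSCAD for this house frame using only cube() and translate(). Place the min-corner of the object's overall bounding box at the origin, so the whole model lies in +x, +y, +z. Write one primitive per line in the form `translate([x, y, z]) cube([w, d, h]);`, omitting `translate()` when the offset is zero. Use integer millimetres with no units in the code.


cube([4780, 114, 2310]);
translate([0, 4646, 0]) cube([4780, 114, 2310]);
translate([0, 114, 0]) cube([114, 4532, 2310]);
translate([4666, 114, 0]) cube([114, 4532, 2310]);


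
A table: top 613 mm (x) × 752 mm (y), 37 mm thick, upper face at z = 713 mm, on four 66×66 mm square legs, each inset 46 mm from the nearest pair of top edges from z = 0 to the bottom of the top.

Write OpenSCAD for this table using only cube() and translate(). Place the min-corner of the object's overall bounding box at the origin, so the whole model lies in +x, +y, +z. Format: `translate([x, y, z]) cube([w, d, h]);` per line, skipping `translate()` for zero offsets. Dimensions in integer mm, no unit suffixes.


translate([0, 0, 676]) cube([613, 752, 37]);
translate([46, 46, 0]) cube([66, 66, 676]);
translate([501, 46, 0]) cube([66, 66, 676]);
translate([46, 640, 0]) cube([66, 66, 676]);
translate([501, 640, 0]) cube([66, 66, 676]);


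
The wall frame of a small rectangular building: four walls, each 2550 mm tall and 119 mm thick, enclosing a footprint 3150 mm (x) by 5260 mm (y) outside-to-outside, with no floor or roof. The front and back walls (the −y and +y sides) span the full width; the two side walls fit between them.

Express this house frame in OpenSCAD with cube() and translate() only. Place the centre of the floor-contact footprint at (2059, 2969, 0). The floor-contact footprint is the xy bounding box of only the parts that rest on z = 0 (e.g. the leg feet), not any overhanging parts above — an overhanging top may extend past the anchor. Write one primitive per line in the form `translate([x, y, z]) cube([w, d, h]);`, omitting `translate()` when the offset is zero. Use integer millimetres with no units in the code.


translate([484, 339, 0]) cube([3150, 119, 2550]);
translate([484, 5480, 0]) cube([3150, 119, 2550]);
translate([484, 458, 0]) cube([119, 5022, 2550]);
translate([3515, 458, 0]) cube([119, 5022, 2550]);


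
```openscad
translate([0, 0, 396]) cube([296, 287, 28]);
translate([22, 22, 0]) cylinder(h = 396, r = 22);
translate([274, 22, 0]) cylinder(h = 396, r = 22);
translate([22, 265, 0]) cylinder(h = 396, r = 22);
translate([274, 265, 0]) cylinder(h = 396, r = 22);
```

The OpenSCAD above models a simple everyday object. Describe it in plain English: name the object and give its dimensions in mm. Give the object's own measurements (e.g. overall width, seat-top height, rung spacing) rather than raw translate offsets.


A four-legged stool. The seat is a 296×287×28 mm slab whose top surface is at z = 424 mm; four round legs, each 44 mm in diameter, run from the floor (z = 0) to the underside of the seat, each leg's axis is inset half a diameter from the nearest pair of seat edges (so the leg's bounding box is flush with the corner).


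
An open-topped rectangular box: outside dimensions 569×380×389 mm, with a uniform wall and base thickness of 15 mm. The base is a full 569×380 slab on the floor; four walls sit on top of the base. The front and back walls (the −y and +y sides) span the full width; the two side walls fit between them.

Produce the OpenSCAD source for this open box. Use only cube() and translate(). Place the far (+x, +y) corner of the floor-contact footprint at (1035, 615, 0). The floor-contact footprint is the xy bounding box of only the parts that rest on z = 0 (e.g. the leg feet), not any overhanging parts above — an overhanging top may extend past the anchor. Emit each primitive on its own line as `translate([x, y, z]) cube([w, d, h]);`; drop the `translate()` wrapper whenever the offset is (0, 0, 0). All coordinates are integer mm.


translate([466, 235, 0]) cube([569, 380, 15]);
translate([466, 235, 15]) cube([569, 15, 374]);
translate([466, 600, 15]) cube([569, 15, 374]);
translate([466, 250, 15]) cube([15, 350, 374]);
translate([1020, 250, 15]) cube([15, 350, 374]);


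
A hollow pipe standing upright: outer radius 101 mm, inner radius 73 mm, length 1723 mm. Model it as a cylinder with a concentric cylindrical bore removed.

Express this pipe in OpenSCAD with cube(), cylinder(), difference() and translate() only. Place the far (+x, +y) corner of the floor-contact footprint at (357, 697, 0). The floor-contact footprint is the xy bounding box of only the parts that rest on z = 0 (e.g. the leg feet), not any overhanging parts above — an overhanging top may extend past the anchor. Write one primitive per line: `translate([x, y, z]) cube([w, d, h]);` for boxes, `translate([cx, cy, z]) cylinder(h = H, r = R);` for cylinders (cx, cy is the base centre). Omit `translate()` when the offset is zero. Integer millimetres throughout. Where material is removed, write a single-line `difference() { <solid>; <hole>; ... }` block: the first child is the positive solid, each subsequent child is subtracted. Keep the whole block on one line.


difference() { translate([256, 596, 0]) cylinder(h = 1723, r = 101); translate([256, 596, 0]) cylinder(h = 1723, r = 73); }


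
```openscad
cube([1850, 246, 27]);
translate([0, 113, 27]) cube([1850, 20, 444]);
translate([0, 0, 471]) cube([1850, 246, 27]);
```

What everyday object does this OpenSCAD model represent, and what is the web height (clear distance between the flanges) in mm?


An I-beam. The web height is 444 mm.

Two wide flanges with a thin centred web — an I-beam. Overall 498 mm minus two 27 mm flanges gives a web of 498 − 2·27 = 444 mm.


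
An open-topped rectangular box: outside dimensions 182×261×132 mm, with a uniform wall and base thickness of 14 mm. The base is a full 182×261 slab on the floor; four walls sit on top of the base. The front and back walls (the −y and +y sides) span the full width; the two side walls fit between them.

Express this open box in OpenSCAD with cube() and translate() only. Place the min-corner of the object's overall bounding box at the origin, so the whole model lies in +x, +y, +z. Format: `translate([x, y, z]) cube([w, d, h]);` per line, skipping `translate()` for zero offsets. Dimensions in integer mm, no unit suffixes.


cube([182, 261, 14]);
translate([0, 0, 14]) cube([182, 14, 118]);
translate([0, 247, 14]) cube([182, 14, 118]);
translate([0, 14, 14]) cube([14, 233, 118]);
translate([168, 14, 14]) cube([14, 233, 118]);


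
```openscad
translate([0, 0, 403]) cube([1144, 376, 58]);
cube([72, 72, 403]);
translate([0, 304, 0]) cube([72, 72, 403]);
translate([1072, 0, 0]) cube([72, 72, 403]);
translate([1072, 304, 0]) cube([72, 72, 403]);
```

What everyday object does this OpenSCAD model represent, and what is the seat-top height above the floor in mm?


A bench. The seat-top height is 461 mm.

A long slab on four corner posts — a bench. The slab sits at z = 403 with thickness 58, so the top is 403 + 58 = 461 mm.


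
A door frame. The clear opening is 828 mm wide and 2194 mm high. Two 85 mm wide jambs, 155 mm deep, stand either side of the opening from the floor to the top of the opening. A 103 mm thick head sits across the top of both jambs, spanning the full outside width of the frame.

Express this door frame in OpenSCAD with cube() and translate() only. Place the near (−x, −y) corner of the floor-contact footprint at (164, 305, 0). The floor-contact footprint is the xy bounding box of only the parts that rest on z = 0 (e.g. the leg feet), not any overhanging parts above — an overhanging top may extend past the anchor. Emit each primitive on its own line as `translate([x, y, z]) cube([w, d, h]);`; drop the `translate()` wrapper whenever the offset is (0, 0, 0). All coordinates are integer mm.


translate([164, 305, 0]) cube([85, 155, 2194]);
translate([1077, 305, 0]) cube([85, 155, 2194]);
translate([164, 305, 2194]) cube([998, 155, 103]);


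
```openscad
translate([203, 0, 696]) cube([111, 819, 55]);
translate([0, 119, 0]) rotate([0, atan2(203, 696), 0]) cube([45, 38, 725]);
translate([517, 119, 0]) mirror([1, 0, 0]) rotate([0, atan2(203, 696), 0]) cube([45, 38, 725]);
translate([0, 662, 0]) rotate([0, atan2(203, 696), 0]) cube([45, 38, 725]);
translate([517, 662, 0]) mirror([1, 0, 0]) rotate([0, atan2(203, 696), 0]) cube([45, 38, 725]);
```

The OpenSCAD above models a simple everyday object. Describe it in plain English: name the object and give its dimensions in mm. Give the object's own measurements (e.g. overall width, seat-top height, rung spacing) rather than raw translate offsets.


A sawhorse. A 111×819×55 mm beam (x, y, z) sits on two A-frame leg pairs. Each pair is two raked legs of 45×38 mm section (38 mm along y) splaying symmetrically in x. Each leg rises 696 mm vertically over 203 mm of horizontal reach and is 725 mm long along its own axis. Every leg's outer bottom edge rests on the floor and its outer top edge meets a bottom edge of the beam — the left legs (tilting toward +x) meet the beam's −x bottom edge, the right legs (their mirror images, tilting toward −x) meet its +x bottom edge — so the leg tops tuck under the beam, the beam's underside is 696 mm above the floor, and the feet are 517 mm apart outside-to-outside with the beam centred between them. The two leg pairs are set in 119 mm from either end of the beam.


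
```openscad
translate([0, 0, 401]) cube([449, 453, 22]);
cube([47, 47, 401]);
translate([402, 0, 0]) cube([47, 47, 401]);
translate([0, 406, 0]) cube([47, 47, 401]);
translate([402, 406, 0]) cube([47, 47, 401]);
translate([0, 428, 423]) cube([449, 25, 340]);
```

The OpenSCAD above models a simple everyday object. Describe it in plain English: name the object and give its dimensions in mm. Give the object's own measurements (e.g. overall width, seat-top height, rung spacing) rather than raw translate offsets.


A chair. The seat is a 449×453×22 mm slab with its top at z = 423 mm, on four 47×47 mm corner legs (flush with the seat edges, standing on z = 0). A flat backrest 25 mm thick, 340 mm tall, spans the full seat width and rises from the seat top along its +y edge, rear face flush with the rear of the seat.


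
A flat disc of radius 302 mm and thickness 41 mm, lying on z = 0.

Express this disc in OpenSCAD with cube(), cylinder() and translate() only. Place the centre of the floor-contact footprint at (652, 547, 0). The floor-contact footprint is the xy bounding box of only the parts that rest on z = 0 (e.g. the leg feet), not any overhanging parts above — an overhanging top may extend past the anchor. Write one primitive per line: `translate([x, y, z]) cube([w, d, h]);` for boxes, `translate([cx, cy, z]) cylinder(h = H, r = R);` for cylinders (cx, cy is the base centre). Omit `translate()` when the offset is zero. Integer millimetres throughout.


translate([652, 547, 0]) cylinder(h = 41, r = 302);


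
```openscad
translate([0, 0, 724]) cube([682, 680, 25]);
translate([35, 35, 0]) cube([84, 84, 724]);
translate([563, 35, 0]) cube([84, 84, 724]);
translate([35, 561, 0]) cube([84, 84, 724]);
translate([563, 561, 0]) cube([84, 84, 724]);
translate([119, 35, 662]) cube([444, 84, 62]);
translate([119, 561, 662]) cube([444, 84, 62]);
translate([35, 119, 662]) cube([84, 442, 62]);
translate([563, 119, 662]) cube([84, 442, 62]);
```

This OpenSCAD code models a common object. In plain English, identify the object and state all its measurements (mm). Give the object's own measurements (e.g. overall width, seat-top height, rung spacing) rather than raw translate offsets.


A table: top 682 mm (x) × 680 mm (y), 25 mm thick, upper face at z = 749 mm, on four 84×84 mm square legs, each inset 35 mm from the nearest pair of top edges from z = 0 to the bottom of the top. Four apron rails, 84 mm thick and 62 mm tall, run between adjacent legs with their top edges flush with the underside of the top and their outer faces flush with the legs' outer faces.


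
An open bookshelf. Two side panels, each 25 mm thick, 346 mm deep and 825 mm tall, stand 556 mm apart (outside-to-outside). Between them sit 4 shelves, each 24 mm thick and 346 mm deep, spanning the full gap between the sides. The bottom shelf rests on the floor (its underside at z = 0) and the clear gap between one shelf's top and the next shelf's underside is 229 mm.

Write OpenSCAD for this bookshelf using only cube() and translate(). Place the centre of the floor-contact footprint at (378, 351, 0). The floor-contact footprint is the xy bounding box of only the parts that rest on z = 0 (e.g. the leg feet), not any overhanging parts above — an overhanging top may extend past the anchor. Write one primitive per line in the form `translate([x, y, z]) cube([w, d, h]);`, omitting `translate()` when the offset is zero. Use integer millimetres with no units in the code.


translate([100, 178, 0]) cube([25, 346, 825]);
translate([631, 178, 0]) cube([25, 346, 825]);
translate([125, 178, 0]) cube([506, 346, 24]);
translate([125, 178, 253]) cube([506, 346, 24]);
translate([125, 178, 506]) cube([506, 346, 24]);
translate([125, 178, 759]) cube([506, 346, 24]);


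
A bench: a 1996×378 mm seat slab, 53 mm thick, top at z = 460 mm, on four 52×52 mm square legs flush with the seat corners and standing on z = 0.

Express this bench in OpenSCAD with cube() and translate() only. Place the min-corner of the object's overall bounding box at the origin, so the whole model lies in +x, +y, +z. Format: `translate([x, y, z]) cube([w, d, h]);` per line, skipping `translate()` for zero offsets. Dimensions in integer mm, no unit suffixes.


translate([0, 0, 407]) cube([1996, 378, 53]);
cube([52, 52, 407]);
translate([0, 326, 0]) cube([52, 52, 407]);
translate([1944, 0, 0]) cube([52, 52, 407]);
translate([1944, 326, 0]) cube([52, 52, 407]);


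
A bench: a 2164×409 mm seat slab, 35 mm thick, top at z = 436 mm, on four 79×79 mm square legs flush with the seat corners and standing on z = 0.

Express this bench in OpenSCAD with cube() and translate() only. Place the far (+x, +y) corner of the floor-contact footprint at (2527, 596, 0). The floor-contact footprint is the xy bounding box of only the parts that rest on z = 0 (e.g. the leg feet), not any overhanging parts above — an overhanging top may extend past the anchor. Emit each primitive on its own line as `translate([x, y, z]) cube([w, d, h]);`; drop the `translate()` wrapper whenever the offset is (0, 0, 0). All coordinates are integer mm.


translate([363, 187, 401]) cube([2164, 409, 35]);
translate([363, 187, 0]) cube([79, 79, 401]);
translate([363, 517, 0]) cube([79, 79, 401]);
translate([2448, 187, 0]) cube([79, 79, 401]);
translate([2448, 517, 0]) cube([79, 79, 401]);


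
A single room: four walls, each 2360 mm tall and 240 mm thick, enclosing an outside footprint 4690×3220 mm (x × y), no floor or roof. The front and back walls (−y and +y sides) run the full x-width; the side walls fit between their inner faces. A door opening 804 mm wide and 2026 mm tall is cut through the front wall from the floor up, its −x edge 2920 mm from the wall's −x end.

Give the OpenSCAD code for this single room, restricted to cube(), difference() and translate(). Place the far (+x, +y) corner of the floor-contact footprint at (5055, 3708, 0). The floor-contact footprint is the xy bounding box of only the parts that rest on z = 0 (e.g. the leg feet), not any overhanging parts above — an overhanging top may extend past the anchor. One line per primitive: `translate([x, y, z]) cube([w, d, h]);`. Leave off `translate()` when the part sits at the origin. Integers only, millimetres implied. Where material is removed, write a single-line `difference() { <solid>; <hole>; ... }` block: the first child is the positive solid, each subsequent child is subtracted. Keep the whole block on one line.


difference() { translate([365, 488, 0]) cube([4690, 240, 2360]); translate([3285, 488, 0]) cube([804, 240, 2026]); }
translate([365, 3468, 0]) cube([4690, 240, 2360]);
translate([365, 728, 0]) cube([240, 2740, 2360]);
translate([4815, 728, 0]) cube([240, 2740, 2360]);


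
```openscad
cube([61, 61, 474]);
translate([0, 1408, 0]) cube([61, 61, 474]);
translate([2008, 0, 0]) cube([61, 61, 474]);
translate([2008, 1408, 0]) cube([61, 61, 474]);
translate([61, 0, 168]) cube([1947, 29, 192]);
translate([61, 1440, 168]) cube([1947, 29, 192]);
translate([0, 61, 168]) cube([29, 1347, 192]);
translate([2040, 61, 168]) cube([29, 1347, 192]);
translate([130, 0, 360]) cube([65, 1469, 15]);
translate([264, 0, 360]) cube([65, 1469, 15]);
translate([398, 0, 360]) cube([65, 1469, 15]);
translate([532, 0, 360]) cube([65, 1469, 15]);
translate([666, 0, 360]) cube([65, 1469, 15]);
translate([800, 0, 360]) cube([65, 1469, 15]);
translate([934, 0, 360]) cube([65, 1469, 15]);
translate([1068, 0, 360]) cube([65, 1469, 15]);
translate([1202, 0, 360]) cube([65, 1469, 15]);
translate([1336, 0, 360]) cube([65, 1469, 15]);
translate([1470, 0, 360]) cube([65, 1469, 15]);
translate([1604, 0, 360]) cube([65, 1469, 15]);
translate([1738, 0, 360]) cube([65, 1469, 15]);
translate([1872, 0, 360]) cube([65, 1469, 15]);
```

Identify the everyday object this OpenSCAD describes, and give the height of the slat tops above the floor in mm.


A bed frame. The slat-top height is 375 mm.

Four posts, four rails, and a row of slats — a bed frame. Slats sit on the rails at z = 168 + 192 = 360; with slat thickness 15, the top is 375 mm.


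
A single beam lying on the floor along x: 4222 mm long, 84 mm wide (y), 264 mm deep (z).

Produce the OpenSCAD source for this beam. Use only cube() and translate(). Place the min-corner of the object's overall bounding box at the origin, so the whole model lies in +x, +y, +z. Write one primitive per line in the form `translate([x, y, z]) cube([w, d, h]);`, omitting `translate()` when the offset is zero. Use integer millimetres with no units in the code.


cube([4222, 84, 264]);


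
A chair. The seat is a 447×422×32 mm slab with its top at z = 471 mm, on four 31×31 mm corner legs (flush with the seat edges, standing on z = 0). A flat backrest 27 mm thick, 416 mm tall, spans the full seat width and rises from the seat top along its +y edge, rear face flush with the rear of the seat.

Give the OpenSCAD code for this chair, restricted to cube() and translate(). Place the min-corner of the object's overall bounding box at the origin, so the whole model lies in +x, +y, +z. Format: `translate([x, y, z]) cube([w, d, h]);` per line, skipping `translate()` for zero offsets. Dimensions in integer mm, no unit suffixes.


translate([0, 0, 439]) cube([447, 422, 32]);
cube([31, 31, 439]);
translate([416, 0, 0]) cube([31, 31, 439]);
translate([0, 391, 0]) cube([31, 31, 439]);
translate([416, 391, 0]) cube([31, 31, 439]);
translate([0, 395, 471]) cube([447, 27, 416]);


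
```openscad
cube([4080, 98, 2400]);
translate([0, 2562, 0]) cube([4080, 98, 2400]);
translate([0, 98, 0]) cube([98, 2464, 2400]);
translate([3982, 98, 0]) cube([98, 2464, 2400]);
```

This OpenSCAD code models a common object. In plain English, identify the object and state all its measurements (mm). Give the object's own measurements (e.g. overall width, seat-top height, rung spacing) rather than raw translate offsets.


The wall frame of a small rectangular building: four walls, each 2400 mm tall and 98 mm thick, enclosing a footprint 4080 mm (x) by 2660 mm (y) outside-to-outside, with no floor or roof. The front and back walls (the −y and +y sides) span the full width; the two side walls fit between them.


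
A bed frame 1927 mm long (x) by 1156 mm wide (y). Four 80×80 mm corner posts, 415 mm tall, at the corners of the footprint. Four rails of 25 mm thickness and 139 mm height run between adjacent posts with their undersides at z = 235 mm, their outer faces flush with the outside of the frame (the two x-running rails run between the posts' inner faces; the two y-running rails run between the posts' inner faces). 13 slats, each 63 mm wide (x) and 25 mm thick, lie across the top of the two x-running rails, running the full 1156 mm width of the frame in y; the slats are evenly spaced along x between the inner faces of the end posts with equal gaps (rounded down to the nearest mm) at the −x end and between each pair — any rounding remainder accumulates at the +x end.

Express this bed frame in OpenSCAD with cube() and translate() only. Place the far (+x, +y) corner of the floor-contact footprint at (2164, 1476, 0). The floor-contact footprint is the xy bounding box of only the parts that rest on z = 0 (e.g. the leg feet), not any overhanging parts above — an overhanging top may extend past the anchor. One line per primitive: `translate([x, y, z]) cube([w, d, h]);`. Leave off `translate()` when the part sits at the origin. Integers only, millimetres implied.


translate([237, 320, 0]) cube([80, 80, 415]);
translate([237, 1396, 0]) cube([80, 80, 415]);
translate([2084, 320, 0]) cube([80, 80, 415]);
translate([2084, 1396, 0]) cube([80, 80, 415]);
translate([317, 320, 235]) cube([1767, 25, 139]);
translate([317, 1451, 235]) cube([1767, 25, 139]);
translate([237, 400, 235]) cube([25, 996, 139]);
translate([2139, 400, 235]) cube([25, 996, 139]);
translate([384, 320, 374]) cube([63, 1156, 25]);
translate([514, 320, 374]) cube([63, 1156, 25]);
translate([644, 320, 374]) cube([63, 1156, 25]);
translate([774, 320, 374]) cube([63, 1156, 25]);
translate([904, 320, 374]) cube([63, 1156, 25]);
translate([1034, 320, 374]) cube([63, 1156, 25]);
translate([1164, 320, 374]) cube([63, 1156, 25]);
translate([1294, 320, 374]) cube([63, 1156, 25]);
translate([1424, 320, 374]) cube([63, 1156, 25]);
translate([1554, 320, 374]) cube([63, 1156, 25]);
translate([1684, 320, 374]) cube([63, 1156, 25]);
translate([1814, 320, 374]) cube([63, 1156, 25]);
translate([1944, 320, 374]) cube([63, 1156, 25]);


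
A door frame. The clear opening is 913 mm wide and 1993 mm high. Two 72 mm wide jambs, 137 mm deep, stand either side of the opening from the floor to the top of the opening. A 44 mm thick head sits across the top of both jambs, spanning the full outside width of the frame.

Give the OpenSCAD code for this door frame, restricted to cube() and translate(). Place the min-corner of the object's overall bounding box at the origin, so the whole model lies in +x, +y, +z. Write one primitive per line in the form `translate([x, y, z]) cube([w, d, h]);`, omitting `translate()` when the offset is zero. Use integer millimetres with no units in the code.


cube([72, 137, 1993]);
translate([985, 0, 0]) cube([72, 137, 1993]);
translate([0, 0, 1993]) cube([1057, 137, 44]);


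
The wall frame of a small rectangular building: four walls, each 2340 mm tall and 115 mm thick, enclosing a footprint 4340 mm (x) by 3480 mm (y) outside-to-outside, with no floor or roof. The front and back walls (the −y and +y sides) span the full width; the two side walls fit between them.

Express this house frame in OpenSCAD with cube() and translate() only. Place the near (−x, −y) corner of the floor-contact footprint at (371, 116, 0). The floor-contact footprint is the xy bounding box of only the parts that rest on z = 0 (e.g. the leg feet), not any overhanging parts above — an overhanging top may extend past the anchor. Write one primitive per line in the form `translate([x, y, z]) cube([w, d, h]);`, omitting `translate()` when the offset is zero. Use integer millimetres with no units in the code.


translate([371, 116, 0]) cube([4340, 115, 2340]);
translate([371, 3481, 0]) cube([4340, 115, 2340]);
translate([371, 231, 0]) cube([115, 3250, 2340]);
translate([4596, 231, 0]) cube([115, 3250, 2340]);


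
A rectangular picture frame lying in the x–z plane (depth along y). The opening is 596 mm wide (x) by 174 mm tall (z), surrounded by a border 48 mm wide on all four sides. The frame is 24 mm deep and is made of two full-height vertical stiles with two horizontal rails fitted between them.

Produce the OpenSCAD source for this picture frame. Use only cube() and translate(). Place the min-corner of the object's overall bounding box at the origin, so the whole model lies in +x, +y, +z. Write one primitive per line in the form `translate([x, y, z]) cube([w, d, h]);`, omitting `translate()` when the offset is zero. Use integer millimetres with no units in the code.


cube([48, 24, 270]);
translate([644, 0, 0]) cube([48, 24, 270]);
translate([48, 0, 0]) cube([596, 24, 48]);
translate([48, 0, 222]) cube([596, 24, 48]);


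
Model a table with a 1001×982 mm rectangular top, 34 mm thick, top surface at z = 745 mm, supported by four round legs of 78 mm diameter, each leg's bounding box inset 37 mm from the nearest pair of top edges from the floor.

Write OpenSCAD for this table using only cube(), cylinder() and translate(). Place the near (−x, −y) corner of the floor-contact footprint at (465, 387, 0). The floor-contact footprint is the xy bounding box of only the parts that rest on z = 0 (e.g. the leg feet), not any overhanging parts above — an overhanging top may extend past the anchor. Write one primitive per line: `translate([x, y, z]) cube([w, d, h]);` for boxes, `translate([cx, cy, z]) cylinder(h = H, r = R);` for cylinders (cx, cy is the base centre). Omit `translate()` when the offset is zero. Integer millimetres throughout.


// leg_h = 745 - 34 = 711
translate([428, 350, 711]) cube([1001, 982, 34]);
translate([504, 426, 0]) cylinder(h = 711, r = 39);
translate([1353, 426, 0]) cylinder(h = 711, r = 39);
translate([504, 1256, 0]) cylinder(h = 711, r = 39);
translate([1353, 1256, 0]) cylinder(h = 711, r = 39);


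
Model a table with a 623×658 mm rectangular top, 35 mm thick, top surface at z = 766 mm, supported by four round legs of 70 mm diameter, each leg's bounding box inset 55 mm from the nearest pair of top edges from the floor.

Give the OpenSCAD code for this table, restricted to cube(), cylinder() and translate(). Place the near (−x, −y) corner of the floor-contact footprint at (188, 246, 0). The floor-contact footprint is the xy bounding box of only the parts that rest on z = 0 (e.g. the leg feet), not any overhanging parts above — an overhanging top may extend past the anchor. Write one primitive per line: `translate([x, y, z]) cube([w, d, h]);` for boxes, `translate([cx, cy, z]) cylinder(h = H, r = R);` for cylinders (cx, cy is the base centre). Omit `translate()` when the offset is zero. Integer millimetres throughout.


translate([133, 191, 731]) cube([623, 658, 35]);
translate([223, 281, 0]) cylinder(h = 731, r = 35);
translate([666, 281, 0]) cylinder(h = 731, r = 35);
translate([223, 759, 0]) cylinder(h = 731, r = 35);
translate([666, 759, 0]) cylinder(h = 731, r = 35);


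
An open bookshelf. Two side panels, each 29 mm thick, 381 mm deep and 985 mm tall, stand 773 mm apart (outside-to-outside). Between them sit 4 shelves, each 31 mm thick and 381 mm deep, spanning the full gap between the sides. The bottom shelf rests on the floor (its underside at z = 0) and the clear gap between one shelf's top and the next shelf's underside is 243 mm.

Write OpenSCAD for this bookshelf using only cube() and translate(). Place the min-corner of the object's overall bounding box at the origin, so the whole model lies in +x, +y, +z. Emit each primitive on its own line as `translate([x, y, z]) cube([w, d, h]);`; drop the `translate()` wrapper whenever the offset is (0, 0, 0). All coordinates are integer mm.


cube([29, 381, 985]);
translate([744, 0, 0]) cube([29, 381, 985]);
translate([29, 0, 0]) cube([715, 381, 31]);
translate([29, 0, 274]) cube([715, 381, 31]);
translate([29, 0, 548]) cube([715, 381, 31]);
translate([29, 0, 822]) cube([715, 381, 31]);


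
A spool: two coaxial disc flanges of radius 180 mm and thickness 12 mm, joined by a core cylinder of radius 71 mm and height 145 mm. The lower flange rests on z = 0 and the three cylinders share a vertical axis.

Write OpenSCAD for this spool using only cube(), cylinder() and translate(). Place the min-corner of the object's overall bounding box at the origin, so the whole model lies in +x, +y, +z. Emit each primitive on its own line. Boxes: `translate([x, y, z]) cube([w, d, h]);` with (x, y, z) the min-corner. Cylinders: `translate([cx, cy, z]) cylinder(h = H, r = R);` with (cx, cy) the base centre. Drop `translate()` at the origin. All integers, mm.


translate([180, 180, 0]) cylinder(h = 12, r = 180);
translate([180, 180, 12]) cylinder(h = 145, r = 71);
translate([180, 180, 157]) cylinder(h = 12, r = 180);


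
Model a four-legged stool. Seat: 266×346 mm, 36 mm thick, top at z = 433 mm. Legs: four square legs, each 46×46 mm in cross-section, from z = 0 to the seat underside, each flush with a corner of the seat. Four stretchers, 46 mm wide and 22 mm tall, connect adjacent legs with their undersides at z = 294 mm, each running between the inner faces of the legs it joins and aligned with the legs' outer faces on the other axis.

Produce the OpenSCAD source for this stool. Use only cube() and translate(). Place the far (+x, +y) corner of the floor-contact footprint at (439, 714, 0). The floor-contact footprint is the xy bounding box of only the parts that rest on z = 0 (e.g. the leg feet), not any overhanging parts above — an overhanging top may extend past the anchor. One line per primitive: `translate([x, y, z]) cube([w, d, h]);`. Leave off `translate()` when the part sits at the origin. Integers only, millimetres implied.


translate([173, 368, 397]) cube([266, 346, 36]);
translate([173, 368, 0]) cube([46, 46, 397]);
translate([393, 368, 0]) cube([46, 46, 397]);
translate([173, 668, 0]) cube([46, 46, 397]);
translate([393, 668, 0]) cube([46, 46, 397]);
translate([219, 368, 294]) cube([174, 46, 22]);
translate([219, 668, 294]) cube([174, 46, 22]);
translate([173, 414, 294]) cube([46, 254, 22]);
translate([393, 414, 294]) cube([46, 254, 22]);


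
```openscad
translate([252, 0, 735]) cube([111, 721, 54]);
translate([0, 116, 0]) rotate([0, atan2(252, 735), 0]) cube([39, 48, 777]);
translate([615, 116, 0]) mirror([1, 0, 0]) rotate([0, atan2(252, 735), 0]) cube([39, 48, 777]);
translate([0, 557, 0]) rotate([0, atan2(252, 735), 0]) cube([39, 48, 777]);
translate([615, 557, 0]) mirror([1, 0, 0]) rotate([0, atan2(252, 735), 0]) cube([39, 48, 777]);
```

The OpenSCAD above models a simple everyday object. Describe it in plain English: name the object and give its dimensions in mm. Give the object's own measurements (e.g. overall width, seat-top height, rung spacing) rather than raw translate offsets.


A sawhorse. A 111×721×54 mm beam (x, y, z) sits on two A-frame leg pairs. Each pair is two raked legs of 39×48 mm section (48 mm along y) splaying symmetrically in x. Each leg rises 735 mm vertically over 252 mm of horizontal reach and is 777 mm long along its own axis. Every leg's outer bottom edge rests on the floor and its outer top edge meets a bottom edge of the beam — the left legs (tilting toward +x) meet the beam's −x bottom edge, the right legs (their mirror images, tilting toward −x) meet its +x bottom edge — so the leg tops tuck under the beam, the beam's underside is 735 mm above the floor, and the feet are 615 mm apart outside-to-outside with the beam centred between them. The two leg pairs are set in 116 mm from either end of the beam.


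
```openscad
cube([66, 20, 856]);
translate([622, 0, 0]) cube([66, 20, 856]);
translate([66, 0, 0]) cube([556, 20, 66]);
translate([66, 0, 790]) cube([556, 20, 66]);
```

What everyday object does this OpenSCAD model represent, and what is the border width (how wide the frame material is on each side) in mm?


A picture frame. The border width is 66 mm.

Four thin pieces enclosing a rectangular opening — a picture frame. The two full-height stiles are 856 mm tall; the top rail sits at z = 790 and is 66 mm tall, so the border above the opening is 856 − 790 = 66 mm, matching the stile x-width.


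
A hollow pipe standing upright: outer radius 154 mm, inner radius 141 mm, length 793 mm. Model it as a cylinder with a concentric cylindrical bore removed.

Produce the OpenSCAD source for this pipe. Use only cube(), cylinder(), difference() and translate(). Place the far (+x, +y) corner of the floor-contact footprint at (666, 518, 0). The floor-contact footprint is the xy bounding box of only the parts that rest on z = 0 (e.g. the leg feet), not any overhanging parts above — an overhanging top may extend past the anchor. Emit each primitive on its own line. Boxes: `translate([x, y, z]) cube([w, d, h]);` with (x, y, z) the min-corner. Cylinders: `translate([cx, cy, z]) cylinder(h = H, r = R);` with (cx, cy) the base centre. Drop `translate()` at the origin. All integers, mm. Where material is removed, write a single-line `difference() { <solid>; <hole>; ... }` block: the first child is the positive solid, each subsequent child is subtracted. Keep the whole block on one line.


difference() { translate([512, 364, 0]) cylinder(h = 793, r = 154); translate([512, 364, 0]) cylinder(h = 793, r = 141); }


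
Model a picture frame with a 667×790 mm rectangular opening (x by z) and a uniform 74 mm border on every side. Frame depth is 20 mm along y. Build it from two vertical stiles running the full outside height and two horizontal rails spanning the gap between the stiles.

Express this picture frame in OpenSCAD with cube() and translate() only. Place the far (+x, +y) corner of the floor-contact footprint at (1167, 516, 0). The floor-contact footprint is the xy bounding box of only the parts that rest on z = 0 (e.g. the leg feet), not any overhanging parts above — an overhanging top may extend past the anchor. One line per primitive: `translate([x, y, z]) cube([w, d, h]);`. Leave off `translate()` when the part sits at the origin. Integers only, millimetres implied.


translate([352, 496, 0]) cube([74, 20, 938]);
translate([1093, 496, 0]) cube([74, 20, 938]);
translate([426, 496, 0]) cube([667, 20, 74]);
translate([426, 496, 864]) cube([667, 20, 74]);


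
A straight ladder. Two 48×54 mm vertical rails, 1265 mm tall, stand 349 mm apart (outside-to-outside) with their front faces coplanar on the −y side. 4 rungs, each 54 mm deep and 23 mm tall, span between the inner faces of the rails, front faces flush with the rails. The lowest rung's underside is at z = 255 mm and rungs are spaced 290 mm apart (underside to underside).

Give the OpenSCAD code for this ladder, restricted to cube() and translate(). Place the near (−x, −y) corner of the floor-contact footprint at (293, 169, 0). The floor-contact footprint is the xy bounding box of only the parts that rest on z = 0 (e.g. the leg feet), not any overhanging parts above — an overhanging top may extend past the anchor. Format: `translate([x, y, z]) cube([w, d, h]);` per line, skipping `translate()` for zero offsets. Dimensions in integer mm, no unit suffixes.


translate([293, 169, 0]) cube([48, 54, 1265]);
translate([594, 169, 0]) cube([48, 54, 1265]);
translate([341, 169, 255]) cube([253, 54, 23]);
translate([341, 169, 545]) cube([253, 54, 23]);
translate([341, 169, 835]) cube([253, 54, 23]);
translate([341, 169, 1125]) cube([253, 54, 23]);


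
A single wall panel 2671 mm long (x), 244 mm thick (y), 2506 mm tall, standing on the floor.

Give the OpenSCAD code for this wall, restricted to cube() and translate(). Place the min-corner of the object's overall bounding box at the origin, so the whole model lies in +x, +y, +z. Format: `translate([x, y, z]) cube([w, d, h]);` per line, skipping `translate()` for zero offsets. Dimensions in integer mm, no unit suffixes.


cube([2671, 244, 2506]);


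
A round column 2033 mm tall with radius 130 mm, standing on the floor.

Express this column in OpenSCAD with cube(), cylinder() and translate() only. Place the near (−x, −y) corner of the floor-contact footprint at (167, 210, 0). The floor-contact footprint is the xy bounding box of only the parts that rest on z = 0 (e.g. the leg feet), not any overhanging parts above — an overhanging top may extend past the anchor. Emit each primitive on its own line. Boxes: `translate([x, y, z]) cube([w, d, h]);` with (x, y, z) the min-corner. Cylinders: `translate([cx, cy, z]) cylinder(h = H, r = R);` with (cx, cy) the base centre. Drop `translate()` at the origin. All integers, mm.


translate([297, 340, 0]) cylinder(h = 2033, r = 130);


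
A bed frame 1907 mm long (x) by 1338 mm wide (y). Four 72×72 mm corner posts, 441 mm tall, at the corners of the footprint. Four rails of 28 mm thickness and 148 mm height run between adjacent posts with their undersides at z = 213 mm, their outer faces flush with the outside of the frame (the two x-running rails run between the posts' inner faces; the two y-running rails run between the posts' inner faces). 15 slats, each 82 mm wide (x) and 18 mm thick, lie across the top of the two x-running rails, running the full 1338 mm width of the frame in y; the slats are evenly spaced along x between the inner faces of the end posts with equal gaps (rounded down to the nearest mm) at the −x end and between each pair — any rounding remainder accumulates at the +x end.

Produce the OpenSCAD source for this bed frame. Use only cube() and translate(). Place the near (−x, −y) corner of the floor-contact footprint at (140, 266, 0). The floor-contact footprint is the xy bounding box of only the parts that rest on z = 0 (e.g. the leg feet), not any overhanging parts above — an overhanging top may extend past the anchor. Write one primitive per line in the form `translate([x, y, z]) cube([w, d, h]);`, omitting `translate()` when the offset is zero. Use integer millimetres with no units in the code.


translate([140, 266, 0]) cube([72, 72, 441]);
translate([140, 1532, 0]) cube([72, 72, 441]);
translate([1975, 266, 0]) cube([72, 72, 441]);
translate([1975, 1532, 0]) cube([72, 72, 441]);
translate([212, 266, 213]) cube([1763, 28, 148]);
translate([212, 1576, 213]) cube([1763, 28, 148]);
translate([140, 338, 213]) cube([28, 1194, 148]);
translate([2019, 338, 213]) cube([28, 1194, 148]);
translate([245, 266, 361]) cube([82, 1338, 18]);
translate([360, 266, 361]) cube([82, 1338, 18]);
translate([475, 266, 361]) cube([82, 1338, 18]);
translate([590, 266, 361]) cube([82, 1338, 18]);
translate([705, 266, 361]) cube([82, 1338, 18]);
translate([820, 266, 361]) cube([82, 1338, 18]);
translate([935, 266, 361]) cube([82, 1338, 18]);
translate([1050, 266, 361]) cube([82, 1338, 18]);
translate([1165, 266, 361]) cube([82, 1338, 18]);
translate([1280, 266, 361]) cube([82, 1338, 18]);
translate([1395, 266, 361]) cube([82, 1338, 18]);
translate([1510, 266, 361]) cube([82, 1338, 18]);
translate([1625, 266, 361]) cube([82, 1338, 18]);
translate([1740, 266, 361]) cube([82, 1338, 18]);
translate([1855, 266, 361]) cube([82, 1338, 18]);
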